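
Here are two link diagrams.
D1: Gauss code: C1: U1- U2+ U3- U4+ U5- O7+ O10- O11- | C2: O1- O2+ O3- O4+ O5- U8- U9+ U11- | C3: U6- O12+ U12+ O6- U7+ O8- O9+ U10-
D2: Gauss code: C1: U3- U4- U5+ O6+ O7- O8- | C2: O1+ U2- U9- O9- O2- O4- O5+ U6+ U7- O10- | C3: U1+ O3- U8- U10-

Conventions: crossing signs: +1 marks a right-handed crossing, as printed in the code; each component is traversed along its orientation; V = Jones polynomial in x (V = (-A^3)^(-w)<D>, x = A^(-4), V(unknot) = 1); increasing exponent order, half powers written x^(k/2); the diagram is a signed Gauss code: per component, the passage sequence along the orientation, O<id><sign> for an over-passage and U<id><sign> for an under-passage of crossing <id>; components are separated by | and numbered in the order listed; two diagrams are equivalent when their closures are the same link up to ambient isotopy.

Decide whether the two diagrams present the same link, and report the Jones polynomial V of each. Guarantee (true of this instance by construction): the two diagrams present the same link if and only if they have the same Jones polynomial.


equivalent: yes
D1 (bracket A^-6 + A^-2 + A^2 + A^6; 12 crossings at w = -2): V = x^-3 + x^-2 + x^-1 + 1
D2 (bracket A^-12 + A^-8 + A^-4 + 1; 10 crossings at w = -4): V = x^-3 + x^-2 + x^-1 + 1
key observation: Reidemeister moves carry D1 (12 crossings) to D2 (10)


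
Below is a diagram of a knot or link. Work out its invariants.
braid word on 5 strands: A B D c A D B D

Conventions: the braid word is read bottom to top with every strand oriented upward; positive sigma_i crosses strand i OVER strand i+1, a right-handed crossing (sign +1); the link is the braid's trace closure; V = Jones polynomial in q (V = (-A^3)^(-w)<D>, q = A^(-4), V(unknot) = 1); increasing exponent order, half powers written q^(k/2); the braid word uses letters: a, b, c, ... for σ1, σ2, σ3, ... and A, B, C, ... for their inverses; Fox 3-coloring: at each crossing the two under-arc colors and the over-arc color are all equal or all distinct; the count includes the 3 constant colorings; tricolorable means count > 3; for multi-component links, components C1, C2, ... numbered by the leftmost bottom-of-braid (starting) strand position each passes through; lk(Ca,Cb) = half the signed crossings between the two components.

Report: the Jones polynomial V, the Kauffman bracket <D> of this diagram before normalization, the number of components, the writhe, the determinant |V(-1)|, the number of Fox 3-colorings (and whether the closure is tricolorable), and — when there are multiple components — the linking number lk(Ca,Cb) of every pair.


V = q^-8 - 2q^-7 + q^-6 - 2q^-5 + 2q^-4 + q^-2
<D> = A^-10 + 2A^-2 - 2A^2 + A^6 - 2A^10 + A^14 (w = -6)
1 component over 8 crossings, w = -6
27 Fox colorings among 3^8, |V(-1)| = 9: tricolorable
why: the span of V is 6, forcing >= 6 crossings in any diagram


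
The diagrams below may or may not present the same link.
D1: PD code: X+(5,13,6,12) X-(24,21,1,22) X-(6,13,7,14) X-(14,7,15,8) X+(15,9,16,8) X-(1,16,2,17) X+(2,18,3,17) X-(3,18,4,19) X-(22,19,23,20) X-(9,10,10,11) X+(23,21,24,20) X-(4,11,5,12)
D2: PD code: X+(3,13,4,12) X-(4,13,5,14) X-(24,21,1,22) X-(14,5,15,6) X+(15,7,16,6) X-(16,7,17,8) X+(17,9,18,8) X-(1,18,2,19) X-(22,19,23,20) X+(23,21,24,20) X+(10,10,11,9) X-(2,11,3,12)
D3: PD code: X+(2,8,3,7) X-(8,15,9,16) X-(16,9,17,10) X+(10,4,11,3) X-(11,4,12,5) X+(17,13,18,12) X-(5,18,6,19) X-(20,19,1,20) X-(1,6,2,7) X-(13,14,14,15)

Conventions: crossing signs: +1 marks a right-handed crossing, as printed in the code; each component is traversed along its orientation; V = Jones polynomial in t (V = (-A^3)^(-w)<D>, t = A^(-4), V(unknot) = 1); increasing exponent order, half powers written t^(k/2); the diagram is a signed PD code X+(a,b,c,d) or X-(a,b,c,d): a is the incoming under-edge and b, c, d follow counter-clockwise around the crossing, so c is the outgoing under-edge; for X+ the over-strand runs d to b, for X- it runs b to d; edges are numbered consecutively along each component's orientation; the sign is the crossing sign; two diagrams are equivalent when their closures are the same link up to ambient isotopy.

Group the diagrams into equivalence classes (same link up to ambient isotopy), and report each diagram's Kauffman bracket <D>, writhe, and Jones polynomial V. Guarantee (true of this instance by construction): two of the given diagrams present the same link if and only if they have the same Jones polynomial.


grouping into links: {D1, D2, D3}
V(D1) = 1  (w -4, c 12, <D> = A^-12)
D2 (bracket A^-6; 12 crossings at w = -2): V = 1
D3 (bracket A^-12; 10 crossings at w = -4): V = 1
why: one V(t) for all 3 diagrams — one class (guaranteed)


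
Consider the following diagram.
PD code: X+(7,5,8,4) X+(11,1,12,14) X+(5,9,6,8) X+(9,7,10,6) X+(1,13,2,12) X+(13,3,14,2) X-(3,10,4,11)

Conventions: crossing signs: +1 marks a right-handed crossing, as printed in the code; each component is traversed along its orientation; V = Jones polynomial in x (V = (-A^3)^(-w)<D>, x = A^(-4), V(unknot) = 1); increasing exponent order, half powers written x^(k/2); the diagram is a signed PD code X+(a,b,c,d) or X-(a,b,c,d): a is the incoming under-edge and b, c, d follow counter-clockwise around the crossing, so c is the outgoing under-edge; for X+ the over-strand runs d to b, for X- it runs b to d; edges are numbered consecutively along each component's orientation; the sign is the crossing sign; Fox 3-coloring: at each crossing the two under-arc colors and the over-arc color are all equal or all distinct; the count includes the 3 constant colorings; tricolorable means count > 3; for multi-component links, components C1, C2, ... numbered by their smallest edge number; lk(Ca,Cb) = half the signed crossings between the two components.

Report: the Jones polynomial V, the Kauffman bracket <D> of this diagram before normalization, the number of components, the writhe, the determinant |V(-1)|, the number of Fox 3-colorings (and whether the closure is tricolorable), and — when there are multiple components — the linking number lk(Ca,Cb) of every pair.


V = x^2 + 2x^4 - 2x^5 + x^6 - 2x^7 + x^8
<D> = -A^-17 + 2A^-13 - A^-9 + 2A^-5 - 2A^-1 - A^7 (w = +5)
1 component over 7 crossings, w = +5
27 Fox colorings among 3^7, |V(-1)| = 9: tricolorable
why: det 9 = |V(-1)|; divisible by 3, so tricolorable


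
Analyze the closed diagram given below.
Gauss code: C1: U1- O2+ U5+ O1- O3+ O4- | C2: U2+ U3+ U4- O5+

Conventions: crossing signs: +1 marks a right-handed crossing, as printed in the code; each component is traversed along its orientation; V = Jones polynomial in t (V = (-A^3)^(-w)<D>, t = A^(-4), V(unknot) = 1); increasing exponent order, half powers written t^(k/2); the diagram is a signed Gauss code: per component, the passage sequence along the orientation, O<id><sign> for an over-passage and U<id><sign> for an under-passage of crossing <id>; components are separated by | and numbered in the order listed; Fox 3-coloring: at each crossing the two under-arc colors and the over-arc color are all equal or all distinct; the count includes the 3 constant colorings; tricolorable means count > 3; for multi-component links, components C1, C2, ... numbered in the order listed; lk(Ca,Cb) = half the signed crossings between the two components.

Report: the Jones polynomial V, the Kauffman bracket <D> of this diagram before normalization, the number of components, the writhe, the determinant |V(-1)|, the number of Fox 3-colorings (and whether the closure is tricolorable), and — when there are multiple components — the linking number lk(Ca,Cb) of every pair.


V = -t^(1/2) - t^(5/2)
<D> = A^-7 + A (w = +1)
2 components over 5 crossings, w = +1
lk(C1,C2): +1
3 Fox colorings among 3^5, |V(-1)| = 2: not tricolorable
why: |V(-1)| = 2: so not tricolorable, since 3 does not divide 2


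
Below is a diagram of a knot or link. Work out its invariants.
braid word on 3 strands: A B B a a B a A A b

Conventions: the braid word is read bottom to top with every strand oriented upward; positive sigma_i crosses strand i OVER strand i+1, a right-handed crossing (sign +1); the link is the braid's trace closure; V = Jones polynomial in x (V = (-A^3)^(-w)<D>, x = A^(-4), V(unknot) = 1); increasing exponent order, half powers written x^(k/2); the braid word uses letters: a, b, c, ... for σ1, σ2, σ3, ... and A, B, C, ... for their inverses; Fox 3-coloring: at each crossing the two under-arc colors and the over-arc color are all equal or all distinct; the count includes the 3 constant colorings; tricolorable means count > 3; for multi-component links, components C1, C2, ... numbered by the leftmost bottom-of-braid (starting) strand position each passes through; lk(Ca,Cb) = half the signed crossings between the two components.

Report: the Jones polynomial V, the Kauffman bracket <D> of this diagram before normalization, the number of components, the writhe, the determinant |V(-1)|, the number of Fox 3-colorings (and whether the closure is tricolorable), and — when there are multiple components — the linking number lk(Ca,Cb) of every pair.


V(x) = -x^-5 + x^-4 - x^-3 + 2x^-2 - x^-1 + 2 - x
bracket: -A^-10 + 2A^-6 - A^-2 + 2A^2 - A^6 + A^10 - A^14, w = -2
1 component, writhe -2, over 10 crossings
det 9, colorings 9 of 3^10 — tricolorable
observation: w = -2 shifts under R1 moves; the (-A^3)^(2) factor cancels that in V


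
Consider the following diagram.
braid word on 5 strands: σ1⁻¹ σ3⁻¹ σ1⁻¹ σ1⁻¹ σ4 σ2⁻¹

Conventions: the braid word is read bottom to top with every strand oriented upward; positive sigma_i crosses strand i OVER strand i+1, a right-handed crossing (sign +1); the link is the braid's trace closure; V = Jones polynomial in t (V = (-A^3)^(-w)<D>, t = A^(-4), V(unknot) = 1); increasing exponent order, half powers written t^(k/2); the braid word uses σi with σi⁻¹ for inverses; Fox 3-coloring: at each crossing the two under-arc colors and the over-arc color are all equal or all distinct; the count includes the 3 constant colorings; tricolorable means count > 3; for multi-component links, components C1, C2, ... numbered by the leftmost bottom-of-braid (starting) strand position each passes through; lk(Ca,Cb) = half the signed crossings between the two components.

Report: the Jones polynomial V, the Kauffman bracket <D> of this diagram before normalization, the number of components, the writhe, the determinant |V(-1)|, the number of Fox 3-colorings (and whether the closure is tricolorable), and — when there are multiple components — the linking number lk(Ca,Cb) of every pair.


Jones polynomial: V(t) = -t^-4 + t^-3 + t^-1
<D> = A^-8 + 1 - A^4; writhe -4
components 1, writhe -4 (6 crossings)
3-colorings: 9 of 3^6, det 3 — tricolorable
note: det 3 = |V(-1)|; divisible by 3, so tricolorable


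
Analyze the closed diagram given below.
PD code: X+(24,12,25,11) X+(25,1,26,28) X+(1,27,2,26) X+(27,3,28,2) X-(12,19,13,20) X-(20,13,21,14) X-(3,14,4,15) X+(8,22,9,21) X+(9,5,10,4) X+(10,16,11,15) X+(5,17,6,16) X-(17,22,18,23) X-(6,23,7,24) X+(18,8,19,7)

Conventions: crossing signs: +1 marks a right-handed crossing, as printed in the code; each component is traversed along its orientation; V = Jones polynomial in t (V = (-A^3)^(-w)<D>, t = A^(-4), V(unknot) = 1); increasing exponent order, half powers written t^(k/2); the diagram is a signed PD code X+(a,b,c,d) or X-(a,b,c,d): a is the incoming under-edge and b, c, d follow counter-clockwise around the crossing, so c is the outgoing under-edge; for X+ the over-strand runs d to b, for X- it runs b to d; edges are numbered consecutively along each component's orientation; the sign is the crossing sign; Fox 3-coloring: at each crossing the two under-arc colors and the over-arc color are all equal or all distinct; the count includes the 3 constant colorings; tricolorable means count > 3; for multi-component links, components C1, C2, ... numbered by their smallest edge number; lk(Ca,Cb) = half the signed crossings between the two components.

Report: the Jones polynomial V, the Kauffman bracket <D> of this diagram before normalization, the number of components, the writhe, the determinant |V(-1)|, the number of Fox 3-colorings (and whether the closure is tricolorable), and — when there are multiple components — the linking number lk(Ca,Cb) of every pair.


Jones polynomial: V(t) = -t^-2 + 2t^-1 - 3 + 6t - 6t^2 + 7t^3 - 6t^4 + 4t^5 - 3t^6 + t^7
<D> = A^-16 - 3A^-12 + 4A^-8 - 6A^-4 + 7 - 6A^4 + 6A^8 - 3A^12 + 2A^16 - A^20; writhe +4
components 1, writhe +4 (14 crossings)
3-colorings: 9 of 3^14, det 39 — tricolorable
note: w = +4 (over 14 crossings) is diagram-only; (-A^3)^(-4) removes it from V


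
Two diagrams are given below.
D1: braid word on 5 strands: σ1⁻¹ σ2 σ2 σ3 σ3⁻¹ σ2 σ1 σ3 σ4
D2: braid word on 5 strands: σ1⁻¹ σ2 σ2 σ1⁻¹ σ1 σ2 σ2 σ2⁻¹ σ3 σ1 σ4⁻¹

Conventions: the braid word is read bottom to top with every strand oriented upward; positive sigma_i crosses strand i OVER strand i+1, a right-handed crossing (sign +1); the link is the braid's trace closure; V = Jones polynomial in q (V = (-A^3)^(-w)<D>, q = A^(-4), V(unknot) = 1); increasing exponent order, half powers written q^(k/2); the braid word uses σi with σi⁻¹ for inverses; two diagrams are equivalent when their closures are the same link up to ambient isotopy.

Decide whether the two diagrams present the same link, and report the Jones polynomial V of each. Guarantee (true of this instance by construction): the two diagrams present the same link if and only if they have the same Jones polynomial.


equivalent: yes
V(D1) = -q^(1/2) - q^(3/2) - q^(5/2) + q^(9/2)  (w +5, c 9, <D> = -A^-3 + A^5 + A^9 + A^13)
V(D2) = -q^(1/2) - q^(3/2) - q^(5/2) + q^(9/2)  [11 crossings, <D> = -A^-9 + A^-1 + A^3 + A^7, w = +3]
key observation: one V(q) for all 2 diagrams — one class (guaranteed)


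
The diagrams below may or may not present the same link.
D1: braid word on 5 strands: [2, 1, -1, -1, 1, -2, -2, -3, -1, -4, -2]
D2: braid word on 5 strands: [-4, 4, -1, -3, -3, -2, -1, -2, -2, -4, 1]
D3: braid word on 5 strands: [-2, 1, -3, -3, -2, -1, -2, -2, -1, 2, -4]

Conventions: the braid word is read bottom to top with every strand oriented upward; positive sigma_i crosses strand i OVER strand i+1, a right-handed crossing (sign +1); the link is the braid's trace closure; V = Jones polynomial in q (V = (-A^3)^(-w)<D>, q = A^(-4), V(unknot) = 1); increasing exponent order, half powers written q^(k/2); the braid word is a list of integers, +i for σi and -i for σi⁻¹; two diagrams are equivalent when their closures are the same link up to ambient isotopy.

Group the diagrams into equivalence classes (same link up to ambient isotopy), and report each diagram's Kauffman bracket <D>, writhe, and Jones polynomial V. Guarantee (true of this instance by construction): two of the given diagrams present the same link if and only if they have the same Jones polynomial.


equivalence classes: {D1} | {D2, D3}
D1 (bracket A^-13 + A^-5; 11 crossings at w = -5): V = -q^(-5/2) - q^(-1/2)
V(D2) = q^(-13/2) - q^(-11/2) + q^(-9/2) - 2q^(-7/2) - q^(-3/2)  [11 crossings, <D> = A^-15 + 2A^-7 - A^-3 + A - A^5, w = -7]
V(D3) = q^(-13/2) - q^(-11/2) + q^(-9/2) - 2q^(-7/2) - q^(-3/2)  [11 crossings, <D> = A^-15 + 2A^-7 - A^-3 + A - A^5, w = -7]
key observation: 2 classes among 3 diagrams; unequal V(q) rules out equality


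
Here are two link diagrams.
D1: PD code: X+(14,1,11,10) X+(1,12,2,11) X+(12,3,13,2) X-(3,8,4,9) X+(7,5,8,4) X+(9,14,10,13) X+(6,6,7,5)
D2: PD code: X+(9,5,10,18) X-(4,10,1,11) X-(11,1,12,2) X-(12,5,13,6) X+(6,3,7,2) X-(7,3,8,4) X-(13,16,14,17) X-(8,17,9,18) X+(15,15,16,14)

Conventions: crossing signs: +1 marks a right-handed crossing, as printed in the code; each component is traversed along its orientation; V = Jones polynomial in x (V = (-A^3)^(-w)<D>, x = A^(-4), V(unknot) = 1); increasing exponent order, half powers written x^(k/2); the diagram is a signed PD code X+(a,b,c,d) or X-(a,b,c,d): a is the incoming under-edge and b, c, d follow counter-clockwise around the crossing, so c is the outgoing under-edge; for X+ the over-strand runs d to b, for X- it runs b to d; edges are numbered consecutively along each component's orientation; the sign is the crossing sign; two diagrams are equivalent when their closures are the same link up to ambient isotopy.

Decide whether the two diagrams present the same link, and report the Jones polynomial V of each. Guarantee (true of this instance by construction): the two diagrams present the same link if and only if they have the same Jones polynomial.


same link: no
V(D1) = -x^(3/2) - x^(7/2) + x^(9/2) - x^(11/2)  [7 crossings, <D> = A^-7 - A^-3 + A + A^9, w = +5]
D2 (bracket A^-7 + A; 9 crossings at w = -3): V = -x^(-5/2) - x^(-1/2)
note: V(x) takes 2 values over 2 diagrams, fixing the grouping


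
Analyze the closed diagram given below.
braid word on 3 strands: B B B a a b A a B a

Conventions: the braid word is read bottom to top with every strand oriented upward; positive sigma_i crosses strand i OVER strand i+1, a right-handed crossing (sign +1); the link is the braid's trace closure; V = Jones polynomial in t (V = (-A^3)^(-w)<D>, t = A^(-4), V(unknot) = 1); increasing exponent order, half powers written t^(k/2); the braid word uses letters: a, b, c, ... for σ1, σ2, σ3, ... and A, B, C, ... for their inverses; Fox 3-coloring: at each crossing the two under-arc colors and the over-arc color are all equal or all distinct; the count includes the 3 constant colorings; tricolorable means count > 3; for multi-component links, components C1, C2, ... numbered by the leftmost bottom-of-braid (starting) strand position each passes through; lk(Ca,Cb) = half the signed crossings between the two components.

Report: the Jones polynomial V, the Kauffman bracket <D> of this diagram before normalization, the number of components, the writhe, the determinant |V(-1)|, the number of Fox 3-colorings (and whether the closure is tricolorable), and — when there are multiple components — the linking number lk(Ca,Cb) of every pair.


V = -t^-3 + t^-2 - t^-1 + 3 - t + t^2 - t^3
<D> = -A^-12 + A^-8 - A^-4 + 3 - A^4 + A^8 - A^12 (w = 0)
1 component over 10 crossings, w = 0
27 Fox colorings among 3^10, |V(-1)| = 9: tricolorable
why: det 9 = |V(-1)|; divisible by 3, so tricolorable


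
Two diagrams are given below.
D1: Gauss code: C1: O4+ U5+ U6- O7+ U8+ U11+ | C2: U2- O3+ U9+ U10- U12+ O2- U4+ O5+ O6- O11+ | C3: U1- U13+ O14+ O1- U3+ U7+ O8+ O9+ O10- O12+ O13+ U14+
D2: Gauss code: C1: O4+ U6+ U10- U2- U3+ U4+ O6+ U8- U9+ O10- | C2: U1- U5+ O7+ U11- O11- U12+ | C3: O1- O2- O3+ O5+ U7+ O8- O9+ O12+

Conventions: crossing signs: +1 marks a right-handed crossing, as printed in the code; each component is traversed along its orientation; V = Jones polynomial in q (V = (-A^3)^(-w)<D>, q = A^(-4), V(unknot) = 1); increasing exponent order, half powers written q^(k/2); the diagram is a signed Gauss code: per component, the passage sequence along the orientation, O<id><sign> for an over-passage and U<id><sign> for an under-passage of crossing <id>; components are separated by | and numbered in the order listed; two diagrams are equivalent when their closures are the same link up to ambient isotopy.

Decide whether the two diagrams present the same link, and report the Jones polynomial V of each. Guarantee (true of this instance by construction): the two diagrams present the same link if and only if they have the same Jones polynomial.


same link: no
V(D1) = q - 2q^2 + 3q^3 - q^4 + 3q^5 - q^6 + q^7  [14 crossings, <D> = A^-10 - A^-6 + 3A^-2 - A^2 + 3A^6 - 2A^10 + A^14, w = +6]
D2 (bracket A^-6 + A^-2 + A^2 + A^6; 12 crossings at w = +2): V = 1 + q + q^2 + q^3
note: 2 values of V(q) split the 2 diagrams


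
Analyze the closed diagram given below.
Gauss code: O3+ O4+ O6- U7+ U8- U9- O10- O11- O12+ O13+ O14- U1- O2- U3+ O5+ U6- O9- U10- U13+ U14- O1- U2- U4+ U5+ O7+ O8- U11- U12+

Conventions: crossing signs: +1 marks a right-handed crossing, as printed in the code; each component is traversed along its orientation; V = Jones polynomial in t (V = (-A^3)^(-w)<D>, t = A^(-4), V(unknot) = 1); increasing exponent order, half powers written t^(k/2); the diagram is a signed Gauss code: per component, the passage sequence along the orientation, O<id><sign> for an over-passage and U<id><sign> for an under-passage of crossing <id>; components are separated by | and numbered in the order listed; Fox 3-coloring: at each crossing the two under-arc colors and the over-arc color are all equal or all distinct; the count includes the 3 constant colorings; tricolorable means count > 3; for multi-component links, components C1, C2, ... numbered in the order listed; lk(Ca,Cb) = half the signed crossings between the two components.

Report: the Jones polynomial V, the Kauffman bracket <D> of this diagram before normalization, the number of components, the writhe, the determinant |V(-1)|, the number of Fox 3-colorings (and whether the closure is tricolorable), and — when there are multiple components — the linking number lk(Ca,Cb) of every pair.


Jones polynomial: V(t) = -t^-4 + t^-3 + t^-1
<D> = A^-2 + A^6 - A^10; writhe -2
components 1, writhe -2 (14 crossings)
3-colorings: 9 of 3^14, det 3 — tricolorable
note: w = -2 (over 14 crossings) is diagram-only; (-A^3)^(2) removes it from V


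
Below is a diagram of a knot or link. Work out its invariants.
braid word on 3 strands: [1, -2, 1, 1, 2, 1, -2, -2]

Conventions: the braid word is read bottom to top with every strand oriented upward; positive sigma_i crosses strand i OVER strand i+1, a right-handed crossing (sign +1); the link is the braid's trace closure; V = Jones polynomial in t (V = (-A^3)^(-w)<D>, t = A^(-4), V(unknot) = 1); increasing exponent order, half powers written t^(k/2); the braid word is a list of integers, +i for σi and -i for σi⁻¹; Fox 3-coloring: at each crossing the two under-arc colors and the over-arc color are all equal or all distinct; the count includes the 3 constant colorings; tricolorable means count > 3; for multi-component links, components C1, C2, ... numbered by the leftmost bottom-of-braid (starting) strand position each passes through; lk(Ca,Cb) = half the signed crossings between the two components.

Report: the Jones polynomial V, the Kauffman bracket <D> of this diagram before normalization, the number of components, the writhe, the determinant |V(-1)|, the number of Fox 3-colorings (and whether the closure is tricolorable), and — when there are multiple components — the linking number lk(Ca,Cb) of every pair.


V = 1 + t + t^2 + t^3
<D> = A^-6 + A^-2 + A^2 + A^6 (w = +2)
3 components over 8 crossings, w = +2
lk(C1,C2): +1
lk(C1,C3) = 0
linking number lk(C2,C3) = 0
9 Fox colorings among 3^8, |V(-1)| = 0: tricolorable
why: the 3 component pairs carry total linking +1


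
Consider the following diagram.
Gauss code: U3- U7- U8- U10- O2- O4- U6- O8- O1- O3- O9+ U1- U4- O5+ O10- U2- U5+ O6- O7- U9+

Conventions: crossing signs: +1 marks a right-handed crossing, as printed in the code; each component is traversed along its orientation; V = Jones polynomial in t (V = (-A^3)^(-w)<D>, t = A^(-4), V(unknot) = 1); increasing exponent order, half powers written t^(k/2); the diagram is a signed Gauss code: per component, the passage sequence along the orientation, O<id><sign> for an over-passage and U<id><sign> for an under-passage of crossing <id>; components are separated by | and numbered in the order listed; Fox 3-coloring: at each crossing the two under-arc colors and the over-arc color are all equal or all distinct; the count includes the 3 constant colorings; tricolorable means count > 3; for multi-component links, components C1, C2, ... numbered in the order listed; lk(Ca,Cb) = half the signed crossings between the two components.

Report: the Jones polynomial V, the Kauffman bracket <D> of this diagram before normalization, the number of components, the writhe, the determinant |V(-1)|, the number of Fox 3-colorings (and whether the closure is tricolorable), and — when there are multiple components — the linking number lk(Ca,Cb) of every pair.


V = -t^-6 + t^-5 - t^-4 + 2t^-3 - t^-2 + t^-1
<D> = A^-14 - A^-10 + 2A^-6 - A^-2 + A^2 - A^6 (w = -6)
1 component over 10 crossings, w = -6
3 Fox colorings among 3^10, |V(-1)| = 7: not tricolorable
why: w = -6 shifts under R1 moves; the (-A^3)^(6) factor cancels that in V


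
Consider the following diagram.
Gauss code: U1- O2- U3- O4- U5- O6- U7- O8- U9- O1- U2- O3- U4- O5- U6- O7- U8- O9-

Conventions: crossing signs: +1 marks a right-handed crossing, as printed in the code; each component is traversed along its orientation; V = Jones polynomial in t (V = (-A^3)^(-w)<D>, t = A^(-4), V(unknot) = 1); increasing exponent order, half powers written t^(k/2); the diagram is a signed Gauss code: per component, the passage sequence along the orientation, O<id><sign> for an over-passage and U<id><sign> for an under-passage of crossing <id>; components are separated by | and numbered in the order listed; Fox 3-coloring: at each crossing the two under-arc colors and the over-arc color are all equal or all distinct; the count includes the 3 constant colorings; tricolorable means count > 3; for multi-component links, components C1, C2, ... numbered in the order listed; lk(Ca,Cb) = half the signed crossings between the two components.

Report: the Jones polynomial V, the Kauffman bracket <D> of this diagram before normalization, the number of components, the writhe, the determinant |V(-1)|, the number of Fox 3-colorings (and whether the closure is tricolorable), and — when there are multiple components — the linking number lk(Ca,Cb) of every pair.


Jones polynomial: V(t) = -t^-13 + t^-12 - t^-11 + t^-10 - t^-9 + t^-8 - t^-7 + t^-6 + t^-4
<D> = -A^-11 - A^-3 + A - A^5 + A^9 - A^13 + A^17 - A^21 + A^25; writhe -9
components 1, writhe -9 (9 crossings)
3-colorings: 9 of 3^9, det 9 — tricolorable
note: w = -9 shifts under R1 moves; the (-A^3)^(9) factor cancels that in V


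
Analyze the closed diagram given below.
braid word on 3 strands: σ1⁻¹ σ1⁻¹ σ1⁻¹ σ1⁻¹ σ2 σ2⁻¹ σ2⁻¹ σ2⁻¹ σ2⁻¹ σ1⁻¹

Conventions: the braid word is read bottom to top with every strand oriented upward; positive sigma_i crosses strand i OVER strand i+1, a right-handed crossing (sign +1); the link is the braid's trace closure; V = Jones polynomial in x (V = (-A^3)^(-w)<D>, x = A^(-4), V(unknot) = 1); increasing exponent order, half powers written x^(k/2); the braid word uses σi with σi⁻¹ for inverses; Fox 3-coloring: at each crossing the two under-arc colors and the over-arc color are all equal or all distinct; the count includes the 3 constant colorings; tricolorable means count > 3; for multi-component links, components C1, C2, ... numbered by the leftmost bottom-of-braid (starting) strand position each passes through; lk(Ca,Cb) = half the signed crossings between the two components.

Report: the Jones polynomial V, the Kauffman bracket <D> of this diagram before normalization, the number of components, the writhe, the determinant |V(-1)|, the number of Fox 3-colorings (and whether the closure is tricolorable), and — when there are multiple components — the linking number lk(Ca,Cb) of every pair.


Jones polynomial: V(x) = x^-11 - 2x^-10 + 2x^-9 - 3x^-8 + 2x^-7 - 2x^-6 + 2x^-5 + x^-3
<D> = A^-12 + 2A^-4 - 2 + 2A^4 - 3A^8 + 2A^12 - 2A^16 + A^20; writhe -8
components 1, writhe -8 (10 crossings)
3-colorings: 9 of 3^10, det 15 — tricolorable
note: the span of V is 8, forcing >= 8 crossings in any diagram


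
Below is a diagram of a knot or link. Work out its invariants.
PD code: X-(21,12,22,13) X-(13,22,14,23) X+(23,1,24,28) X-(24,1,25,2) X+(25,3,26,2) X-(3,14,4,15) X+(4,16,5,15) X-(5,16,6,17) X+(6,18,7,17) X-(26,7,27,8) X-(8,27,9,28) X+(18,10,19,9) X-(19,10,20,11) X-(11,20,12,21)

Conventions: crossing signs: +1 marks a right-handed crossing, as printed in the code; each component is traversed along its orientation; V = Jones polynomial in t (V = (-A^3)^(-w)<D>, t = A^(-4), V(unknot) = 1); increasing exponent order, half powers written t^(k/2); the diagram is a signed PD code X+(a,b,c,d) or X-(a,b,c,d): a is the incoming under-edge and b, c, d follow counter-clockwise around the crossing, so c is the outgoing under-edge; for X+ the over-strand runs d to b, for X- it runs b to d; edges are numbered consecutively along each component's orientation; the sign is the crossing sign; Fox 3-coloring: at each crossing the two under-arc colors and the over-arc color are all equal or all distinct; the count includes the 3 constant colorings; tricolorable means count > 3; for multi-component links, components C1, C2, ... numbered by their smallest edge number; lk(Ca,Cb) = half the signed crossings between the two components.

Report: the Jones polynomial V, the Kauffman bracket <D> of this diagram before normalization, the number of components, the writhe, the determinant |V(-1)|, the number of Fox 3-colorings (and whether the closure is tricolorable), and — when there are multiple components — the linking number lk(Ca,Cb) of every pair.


V = -t^-4 + t^-3 + t^-1
<D> = A^-8 + 1 - A^4 (w = -4)
1 component over 14 crossings, w = -4
9 Fox colorings among 3^14, |V(-1)| = 3: tricolorable
why: |V(-1)| = 3: so tricolorable, since 3 divides 3


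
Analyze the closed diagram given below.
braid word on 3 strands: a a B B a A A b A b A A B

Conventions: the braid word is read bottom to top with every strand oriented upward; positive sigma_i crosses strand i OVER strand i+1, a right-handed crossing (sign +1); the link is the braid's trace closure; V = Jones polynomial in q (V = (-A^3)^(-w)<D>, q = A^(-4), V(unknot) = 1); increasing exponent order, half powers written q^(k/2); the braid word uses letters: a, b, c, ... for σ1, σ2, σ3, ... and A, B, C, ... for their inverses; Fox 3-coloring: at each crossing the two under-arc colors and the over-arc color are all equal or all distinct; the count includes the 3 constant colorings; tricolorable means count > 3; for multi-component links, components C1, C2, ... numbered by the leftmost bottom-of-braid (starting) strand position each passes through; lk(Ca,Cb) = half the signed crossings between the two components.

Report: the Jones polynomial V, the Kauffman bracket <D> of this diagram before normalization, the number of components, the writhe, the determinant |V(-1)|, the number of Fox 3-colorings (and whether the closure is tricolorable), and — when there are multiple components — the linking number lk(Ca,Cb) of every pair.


Jones polynomial: V(q) = q^(-15/2) - 3q^(-13/2) + 5q^(-11/2) - 7q^(-9/2) + 8q^(-7/2) - 9q^(-5/2) + 7q^(-3/2) - 6q^(-1/2) + 3q^(1/2) - q^(3/2)
<D> = A^-15 - 3A^-11 + 6A^-7 - 7A^-3 + 9A - 8A^5 + 7A^9 - 5A^13 + 3A^17 - A^21; writhe -3
components 2, writhe -3 (13 crossings)
linking number lk(C1,C2) = -1
3-colorings: 3 of 3^13, det 50 — not tricolorable
note: det 50 = |V(-1)|; not divisible by 3, so not tricolorable


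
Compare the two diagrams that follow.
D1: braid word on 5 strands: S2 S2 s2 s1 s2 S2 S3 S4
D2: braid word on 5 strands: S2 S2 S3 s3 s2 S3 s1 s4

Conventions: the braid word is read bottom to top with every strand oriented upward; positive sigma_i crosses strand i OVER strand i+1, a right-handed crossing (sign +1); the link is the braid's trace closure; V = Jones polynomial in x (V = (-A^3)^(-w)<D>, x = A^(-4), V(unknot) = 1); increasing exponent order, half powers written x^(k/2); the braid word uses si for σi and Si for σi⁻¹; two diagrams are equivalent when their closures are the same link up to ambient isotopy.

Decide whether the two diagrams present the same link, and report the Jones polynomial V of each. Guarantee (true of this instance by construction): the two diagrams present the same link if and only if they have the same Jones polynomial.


equivalent: yes
D1 (bracket A^-6; 8 crossings at w = -2): V = 1
D2 (bracket 1; 8 crossings at w = 0): V = 1
key observation: one V(x) for all 2 diagrams — one class (guaranteed)


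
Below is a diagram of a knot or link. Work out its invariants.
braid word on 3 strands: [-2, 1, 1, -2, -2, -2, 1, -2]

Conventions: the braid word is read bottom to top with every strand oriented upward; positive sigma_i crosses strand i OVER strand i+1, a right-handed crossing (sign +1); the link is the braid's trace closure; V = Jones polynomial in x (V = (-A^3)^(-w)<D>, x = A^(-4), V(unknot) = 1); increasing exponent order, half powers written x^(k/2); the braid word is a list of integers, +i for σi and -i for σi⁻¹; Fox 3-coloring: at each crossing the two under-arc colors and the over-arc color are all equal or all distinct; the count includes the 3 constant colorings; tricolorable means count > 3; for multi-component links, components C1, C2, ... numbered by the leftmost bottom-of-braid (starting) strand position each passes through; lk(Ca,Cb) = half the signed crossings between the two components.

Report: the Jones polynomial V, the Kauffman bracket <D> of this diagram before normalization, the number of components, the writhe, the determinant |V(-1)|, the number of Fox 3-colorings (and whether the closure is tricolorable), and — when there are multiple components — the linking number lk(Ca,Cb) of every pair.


V = -x^-6 + 2x^-5 - 4x^-4 + 5x^-3 - 4x^-2 + 5x^-1 - 3 + 2x - x^2
<D> = -A^-14 + 2A^-10 - 3A^-6 + 5A^-2 - 4A^2 + 5A^6 - 4A^10 + 2A^14 - A^18 (w = -2)
1 component over 8 crossings, w = -2
9 Fox colorings among 3^8, |V(-1)| = 27: tricolorable
why: det 27 = |V(-1)|; divisible by 3, so tricolorable


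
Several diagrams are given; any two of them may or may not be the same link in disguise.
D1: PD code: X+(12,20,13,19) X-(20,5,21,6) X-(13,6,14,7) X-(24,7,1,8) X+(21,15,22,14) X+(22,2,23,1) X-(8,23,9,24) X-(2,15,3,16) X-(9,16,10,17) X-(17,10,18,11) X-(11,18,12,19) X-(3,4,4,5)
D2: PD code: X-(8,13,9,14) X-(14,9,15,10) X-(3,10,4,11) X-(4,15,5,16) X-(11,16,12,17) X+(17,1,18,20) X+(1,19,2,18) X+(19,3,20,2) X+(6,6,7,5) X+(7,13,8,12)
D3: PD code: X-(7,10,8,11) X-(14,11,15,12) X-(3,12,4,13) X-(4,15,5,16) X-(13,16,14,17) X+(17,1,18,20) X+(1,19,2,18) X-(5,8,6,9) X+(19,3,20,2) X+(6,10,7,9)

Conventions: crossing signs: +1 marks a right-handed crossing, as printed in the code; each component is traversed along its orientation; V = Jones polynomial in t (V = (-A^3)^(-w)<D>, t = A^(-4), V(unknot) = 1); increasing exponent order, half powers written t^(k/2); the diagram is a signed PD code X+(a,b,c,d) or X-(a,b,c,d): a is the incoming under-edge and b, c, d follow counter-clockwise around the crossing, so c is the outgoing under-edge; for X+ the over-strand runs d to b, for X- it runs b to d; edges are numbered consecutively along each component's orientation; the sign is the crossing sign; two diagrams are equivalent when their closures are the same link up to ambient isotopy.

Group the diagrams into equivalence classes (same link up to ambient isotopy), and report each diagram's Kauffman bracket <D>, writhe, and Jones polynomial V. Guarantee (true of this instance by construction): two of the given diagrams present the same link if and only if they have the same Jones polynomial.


classes: {D1} | {D2, D3}
V(D1) = -t^-6 + t^-5 - t^-4 + 2t^-3 - t^-2 + t^-1  [12 crossings, <D> = A^-14 - A^-10 + 2A^-6 - A^-2 + A^2 - A^6, w = -6]
V(D2) = -t^-3 + t^-2 - t^-1 + 3 - t + t^2 - t^3  [10 crossings, <D> = -A^-12 + A^-8 - A^-4 + 3 - A^4 + A^8 - A^12, w = 0]
V(D3) = -t^-3 + t^-2 - t^-1 + 3 - t + t^2 - t^3  [10 crossings, <D> = -A^-18 + A^-14 - A^-10 + 3A^-6 - A^-2 + A^2 - A^6, w = -2]
note: 2 classes among 3 diagrams; unequal V(t) rules out equality


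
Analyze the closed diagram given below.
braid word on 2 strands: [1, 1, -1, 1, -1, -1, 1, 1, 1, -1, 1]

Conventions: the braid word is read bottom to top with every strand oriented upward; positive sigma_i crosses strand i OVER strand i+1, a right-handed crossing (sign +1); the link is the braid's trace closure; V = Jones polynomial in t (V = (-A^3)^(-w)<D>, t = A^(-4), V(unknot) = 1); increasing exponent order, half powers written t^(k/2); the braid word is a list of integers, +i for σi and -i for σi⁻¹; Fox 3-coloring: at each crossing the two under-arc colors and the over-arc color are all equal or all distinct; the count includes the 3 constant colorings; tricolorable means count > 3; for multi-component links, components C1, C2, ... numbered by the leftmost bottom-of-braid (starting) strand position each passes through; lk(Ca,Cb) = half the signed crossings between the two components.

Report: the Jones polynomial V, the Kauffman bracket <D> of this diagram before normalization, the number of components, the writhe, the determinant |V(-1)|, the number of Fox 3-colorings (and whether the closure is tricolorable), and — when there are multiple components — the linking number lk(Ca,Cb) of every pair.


V(t) = t + t^3 - t^4
bracket: A^-7 - A^-3 - A^5, w = +3
1 component, writhe +3, over 11 crossings
det 3, colorings 9 of 3^11 — tricolorable
observation: w = +3 (over 11 crossings) is diagram-only; (-A^3)^(-3) removes it from V


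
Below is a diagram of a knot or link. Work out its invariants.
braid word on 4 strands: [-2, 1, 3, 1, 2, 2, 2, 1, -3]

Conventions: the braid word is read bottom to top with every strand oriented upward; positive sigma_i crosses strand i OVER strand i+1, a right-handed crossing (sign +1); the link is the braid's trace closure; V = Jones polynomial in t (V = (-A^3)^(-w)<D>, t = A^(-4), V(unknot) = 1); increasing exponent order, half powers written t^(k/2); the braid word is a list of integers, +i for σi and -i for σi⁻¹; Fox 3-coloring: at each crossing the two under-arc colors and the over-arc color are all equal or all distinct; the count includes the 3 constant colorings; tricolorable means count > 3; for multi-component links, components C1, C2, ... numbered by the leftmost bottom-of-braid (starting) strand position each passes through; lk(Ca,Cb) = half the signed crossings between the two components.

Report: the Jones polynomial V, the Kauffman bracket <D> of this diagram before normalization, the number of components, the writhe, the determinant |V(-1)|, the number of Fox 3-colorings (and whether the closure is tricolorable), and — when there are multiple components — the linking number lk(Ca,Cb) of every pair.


V = t^2 + 2t^4 - 2t^5 + t^6 - 2t^7 + t^8
<D> = -A^-17 + 2A^-13 - A^-9 + 2A^-5 - 2A^-1 - A^7 (w = +5)
1 component over 9 crossings, w = +5
27 Fox colorings among 3^9, |V(-1)| = 9: tricolorable
why: |V(-1)| = 9: so tricolorable, since 3 divides 9


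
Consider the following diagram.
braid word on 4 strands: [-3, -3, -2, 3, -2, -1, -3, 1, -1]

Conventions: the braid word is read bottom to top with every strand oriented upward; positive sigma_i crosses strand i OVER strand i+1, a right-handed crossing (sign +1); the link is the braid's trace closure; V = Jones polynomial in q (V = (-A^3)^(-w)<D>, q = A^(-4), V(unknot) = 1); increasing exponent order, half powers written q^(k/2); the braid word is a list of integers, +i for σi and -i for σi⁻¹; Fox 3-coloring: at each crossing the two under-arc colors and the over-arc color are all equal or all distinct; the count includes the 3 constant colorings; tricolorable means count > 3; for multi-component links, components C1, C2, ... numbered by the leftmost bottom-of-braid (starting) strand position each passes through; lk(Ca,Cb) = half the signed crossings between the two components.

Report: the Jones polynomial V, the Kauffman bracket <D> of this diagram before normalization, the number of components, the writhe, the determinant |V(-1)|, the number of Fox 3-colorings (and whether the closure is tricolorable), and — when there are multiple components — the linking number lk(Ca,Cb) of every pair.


V = -q^-6 + q^-5 - q^-4 + 2q^-3 - q^-2 + q^-1
<D> = -A^-11 + A^-7 - 2A^-3 + A - A^5 + A^9 (w = -5)
1 component over 9 crossings, w = -5
3 Fox colorings among 3^9, |V(-1)| = 7: not tricolorable
why: V spans 5 powers of q: at least 5 crossings in any diagram


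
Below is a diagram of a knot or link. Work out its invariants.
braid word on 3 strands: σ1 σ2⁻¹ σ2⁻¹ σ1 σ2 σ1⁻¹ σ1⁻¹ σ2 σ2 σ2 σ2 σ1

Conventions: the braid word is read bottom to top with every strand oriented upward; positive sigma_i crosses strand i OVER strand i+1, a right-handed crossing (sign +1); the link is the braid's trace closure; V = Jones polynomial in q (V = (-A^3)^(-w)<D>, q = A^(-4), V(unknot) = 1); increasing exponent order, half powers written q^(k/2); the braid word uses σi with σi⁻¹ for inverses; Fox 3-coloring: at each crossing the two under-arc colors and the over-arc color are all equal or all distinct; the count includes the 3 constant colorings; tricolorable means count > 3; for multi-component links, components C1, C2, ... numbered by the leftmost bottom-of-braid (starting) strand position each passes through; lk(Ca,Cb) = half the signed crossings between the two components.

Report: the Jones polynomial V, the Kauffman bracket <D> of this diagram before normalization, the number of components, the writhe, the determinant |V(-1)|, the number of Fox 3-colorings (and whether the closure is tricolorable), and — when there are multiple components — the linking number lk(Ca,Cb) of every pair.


Jones polynomial: V(q) = q^-1 - 2 + 4q - 5q^2 + 7q^3 - 7q^4 + 6q^5 - 5q^6 + 3q^7 - 2q^8 + q^9
<D> = A^-24 - 2A^-20 + 3A^-16 - 5A^-12 + 6A^-8 - 7A^-4 + 7 - 5A^4 + 4A^8 - 2A^12 + A^16; writhe +4
components 1, writhe +4 (12 crossings)
3-colorings: 3 of 3^12, det 43 — not tricolorable
note: w = +4 shifts under R1 moves; the (-A^3)^(-4) factor cancels that in V
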